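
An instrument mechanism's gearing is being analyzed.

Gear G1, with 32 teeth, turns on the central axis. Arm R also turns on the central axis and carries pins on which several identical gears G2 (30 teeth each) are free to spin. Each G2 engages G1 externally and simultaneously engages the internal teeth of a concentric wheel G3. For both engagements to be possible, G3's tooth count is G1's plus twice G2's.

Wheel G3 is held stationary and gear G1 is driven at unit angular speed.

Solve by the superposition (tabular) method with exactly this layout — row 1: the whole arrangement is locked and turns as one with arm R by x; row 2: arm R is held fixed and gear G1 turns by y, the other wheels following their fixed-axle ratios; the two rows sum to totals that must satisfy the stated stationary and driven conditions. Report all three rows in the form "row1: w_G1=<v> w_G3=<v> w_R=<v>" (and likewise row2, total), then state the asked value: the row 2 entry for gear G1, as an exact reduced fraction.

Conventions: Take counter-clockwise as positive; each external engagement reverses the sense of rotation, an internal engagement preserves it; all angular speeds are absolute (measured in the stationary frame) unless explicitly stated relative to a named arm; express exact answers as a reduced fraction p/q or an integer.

planetary set (32T centre, 30T on arm, 92T internal) — Willis relation
row 1: whole set turns with the arm by x
row 2 (arm held, sun turns y): ω_ring = −(32/92)·y, ω_arm = 0
boundary: total ω_ring = x − (32/92)·y = 0 and total ω_sun = x + y = 1  ⇒  y = 23/31, x = 8/31
row 2 ring = −(32/92)·23/31 = -8/31
totals (row 1 + row 2): sun 8/31 + 23/31 = 1, ring 8/31 + (-8/31) = 0, arm 8/31 + 0 = 8/31
asked cell (row2, sun) = 23/31

row1: w_G1=8/31 w_G3=8/31 w_R=8/31
row2: w_G1=23/31 w_G3=-8/31 w_R=0
total: w_G1=1 w_G3=0 w_R=8/31
asked value: 23/31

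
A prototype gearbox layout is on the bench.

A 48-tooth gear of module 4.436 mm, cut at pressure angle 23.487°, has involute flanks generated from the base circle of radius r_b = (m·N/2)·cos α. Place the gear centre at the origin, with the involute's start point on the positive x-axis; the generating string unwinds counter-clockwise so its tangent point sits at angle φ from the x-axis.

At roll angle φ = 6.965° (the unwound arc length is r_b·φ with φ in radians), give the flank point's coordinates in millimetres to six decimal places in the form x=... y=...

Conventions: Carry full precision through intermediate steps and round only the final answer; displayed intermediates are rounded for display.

class = single-mesh tooth geometry [base-circle involute, m = 4.436, 48T]
pitch radius r_p = m·N/2 = 4.436·48/2 = 106.464000
base radius r_b = r_p·cos α = 106.464000·cos 23.487° = 97.643513
roll angle φ = 6.965° = 0.12156218 rad
x = r_b·(cos φ + φ·sin φ) = 98.362307
y = r_b·(sin φ − φ·cos φ) = 0.058382

x=98.362307 y=0.058382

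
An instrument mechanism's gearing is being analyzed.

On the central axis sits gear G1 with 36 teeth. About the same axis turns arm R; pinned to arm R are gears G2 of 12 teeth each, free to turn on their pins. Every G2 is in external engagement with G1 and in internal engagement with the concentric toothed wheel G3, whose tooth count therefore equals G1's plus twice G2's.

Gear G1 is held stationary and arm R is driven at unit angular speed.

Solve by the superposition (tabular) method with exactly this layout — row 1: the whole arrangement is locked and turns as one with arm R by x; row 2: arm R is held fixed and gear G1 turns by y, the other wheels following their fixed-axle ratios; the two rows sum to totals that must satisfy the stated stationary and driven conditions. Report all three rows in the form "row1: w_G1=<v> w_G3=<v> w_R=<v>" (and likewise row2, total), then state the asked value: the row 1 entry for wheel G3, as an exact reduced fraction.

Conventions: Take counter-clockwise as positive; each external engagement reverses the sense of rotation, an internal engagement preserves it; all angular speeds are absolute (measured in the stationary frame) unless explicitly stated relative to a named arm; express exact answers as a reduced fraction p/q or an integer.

row1: w_G1=1 w_G3=1 w_R=1
row2: w_G1=-1 w_G3=3/5 w_R=0
total: w_G1=0 w_G3=8/5 w_R=1
asked value: 1

topology: planetary set — G1 36T / G2 12T / G3 60T, arm = carrier (Willis)
superposition row 1 [locked train]: every member turns x
row 2 (arm held, sun turns y): ω_ring = −(36/60)·y, ω_arm = 0
boundary: total ω_sun = x + y = 0 and total ω_arm = x = 1  ⇒  y = -1, x = 1
row 2 ring = −(36/60)·(-1) = 3/5
totals (row 1 + row 2): sun 1 + (-1) = 0, ring 1 + 3/5 = 8/5, arm 1 + 0 = 1
asked cell (row1, ring) = 1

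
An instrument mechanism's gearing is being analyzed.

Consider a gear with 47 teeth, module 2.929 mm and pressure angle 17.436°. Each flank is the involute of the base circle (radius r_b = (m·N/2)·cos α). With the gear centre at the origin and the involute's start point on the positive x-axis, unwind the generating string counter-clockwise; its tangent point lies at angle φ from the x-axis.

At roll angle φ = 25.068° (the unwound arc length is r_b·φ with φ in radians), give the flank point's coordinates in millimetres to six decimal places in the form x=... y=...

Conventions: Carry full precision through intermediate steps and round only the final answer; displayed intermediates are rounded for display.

class = single-mesh tooth geometry [base-circle involute, m = 2.929, 47T]
pitch radius r_p = m·N/2 = 2.929·47/2 = 68.831500
base radius r_b = r_p·cos α = 68.831500·cos 17.436° = 65.668847
roll angle φ = 25.068° = 0.43751914 rad
x = r_b·(cos φ + φ·sin φ) = 71.656508
y = r_b·(sin φ − φ·cos φ) = 1.798428

x=71.656508 y=1.798428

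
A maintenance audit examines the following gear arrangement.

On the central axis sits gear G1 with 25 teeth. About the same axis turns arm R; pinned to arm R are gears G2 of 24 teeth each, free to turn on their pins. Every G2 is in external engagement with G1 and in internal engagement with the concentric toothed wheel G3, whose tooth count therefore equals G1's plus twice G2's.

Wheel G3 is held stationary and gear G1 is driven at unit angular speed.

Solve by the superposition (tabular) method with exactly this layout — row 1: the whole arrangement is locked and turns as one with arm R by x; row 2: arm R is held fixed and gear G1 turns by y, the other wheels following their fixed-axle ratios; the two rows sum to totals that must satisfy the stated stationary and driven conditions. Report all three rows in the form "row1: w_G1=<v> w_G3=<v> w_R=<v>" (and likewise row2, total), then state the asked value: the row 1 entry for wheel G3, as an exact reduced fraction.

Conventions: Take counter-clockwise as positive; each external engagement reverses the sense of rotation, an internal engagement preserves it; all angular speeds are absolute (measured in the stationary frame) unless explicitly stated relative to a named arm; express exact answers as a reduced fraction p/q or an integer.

row1: w_G1=25/98 w_G3=25/98 w_R=25/98
row2: w_G1=73/98 w_G3=-25/98 w_R=0
total: w_G1=1 w_G3=0 w_R=25/98
asked value: 25/98

recognized (axles ride arm R): planetary set, 25/24/73 teeth
row 1 — lock + rotate with arm: ω_sun = ω_ring = ω_arm = x
row 2: sun turns y, ring = −(25/73)·y, arm 0
boundary: total ω_ring = x − (25/73)·y = 0 and total ω_sun = x + y = 1  ⇒  y = 73/98, x = 25/98
row 2 ring = −(25/73)·73/98 = -25/98
totals (row 1 + row 2): sun 25/98 + 73/98 = 1, ring 25/98 + (-25/98) = 0, arm 25/98 + 0 = 25/98
asked cell (row1, ring) = 25/98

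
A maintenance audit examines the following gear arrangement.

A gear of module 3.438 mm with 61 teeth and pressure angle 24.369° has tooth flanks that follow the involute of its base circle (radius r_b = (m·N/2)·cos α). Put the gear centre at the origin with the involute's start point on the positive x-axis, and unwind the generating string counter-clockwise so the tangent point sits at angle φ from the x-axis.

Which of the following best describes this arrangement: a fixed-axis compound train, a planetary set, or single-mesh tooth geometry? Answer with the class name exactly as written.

recognized (one wheel, involute flank): single-mesh tooth geometry, m = 3.438, N = 61
classification: single-mesh tooth geometry

single-mesh tooth geometry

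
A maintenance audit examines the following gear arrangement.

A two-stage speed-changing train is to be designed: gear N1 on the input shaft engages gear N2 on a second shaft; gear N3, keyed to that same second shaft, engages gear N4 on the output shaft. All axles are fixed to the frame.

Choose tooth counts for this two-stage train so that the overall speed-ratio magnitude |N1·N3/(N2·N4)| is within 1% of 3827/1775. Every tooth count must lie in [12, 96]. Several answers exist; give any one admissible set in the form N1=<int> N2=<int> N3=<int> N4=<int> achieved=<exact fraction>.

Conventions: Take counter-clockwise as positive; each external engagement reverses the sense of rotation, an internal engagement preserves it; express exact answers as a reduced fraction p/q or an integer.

N1=43 N2=25 N3=89 N4=71 achieved=3827/1775

topology: fixed-axis compound train — 2 stages, target 3827/1775
target = 3827/1775 in lowest terms: an exact hit needs N1·N3 = k·3827 and N2·N4 = k·1775 for one integer k, every count in [12, 96]; additionally prefer no 1:1 stage (N1 ≠ N2, N3 ≠ N4)
k = 1: N1·N3 = 3827 = 43·89, N2·N4 = 1775 = 25·71
achieved = 43·89/(25·71) = 3827/1775; |achieved − target| = 0 ≤ 3827/177500 ✓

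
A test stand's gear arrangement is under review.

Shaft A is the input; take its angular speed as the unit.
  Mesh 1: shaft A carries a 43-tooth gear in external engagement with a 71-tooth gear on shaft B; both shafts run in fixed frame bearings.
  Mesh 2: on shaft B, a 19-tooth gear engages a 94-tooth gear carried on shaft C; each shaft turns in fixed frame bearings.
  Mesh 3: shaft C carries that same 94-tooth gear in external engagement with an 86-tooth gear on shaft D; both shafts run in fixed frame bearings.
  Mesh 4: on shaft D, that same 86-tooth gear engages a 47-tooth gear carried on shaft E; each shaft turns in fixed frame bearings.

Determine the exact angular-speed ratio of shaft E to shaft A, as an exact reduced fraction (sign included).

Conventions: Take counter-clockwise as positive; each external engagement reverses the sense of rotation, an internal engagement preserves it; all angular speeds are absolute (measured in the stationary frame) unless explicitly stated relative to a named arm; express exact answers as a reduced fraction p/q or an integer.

class = fixed-axis compound train [4 meshes; 4 ratios multiply, 4 sense flips]
mesh 1 [43T→71T]: running ratio 43/71, sense −
mesh 2 [19T→94T]: running ratio 817/6674, sense +
mesh 3 [94T→86T]: running ratio 19/142, sense −
mesh 4 [86T→47T]: running ratio 817/3337, sense +
ω_out/ω_in = 817/3337

817/3337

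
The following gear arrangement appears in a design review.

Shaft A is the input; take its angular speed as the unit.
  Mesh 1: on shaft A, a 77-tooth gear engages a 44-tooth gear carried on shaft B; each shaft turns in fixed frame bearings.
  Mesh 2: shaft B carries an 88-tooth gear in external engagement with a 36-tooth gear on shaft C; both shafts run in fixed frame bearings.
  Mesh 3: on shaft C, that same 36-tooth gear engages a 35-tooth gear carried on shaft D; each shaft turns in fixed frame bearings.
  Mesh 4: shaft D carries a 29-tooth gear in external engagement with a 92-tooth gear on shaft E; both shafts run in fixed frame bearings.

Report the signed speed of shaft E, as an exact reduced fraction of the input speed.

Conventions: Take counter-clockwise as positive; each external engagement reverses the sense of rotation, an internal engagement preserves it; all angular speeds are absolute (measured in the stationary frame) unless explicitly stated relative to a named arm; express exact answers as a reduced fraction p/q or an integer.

4-mesh fixed-axis compound train (all bearings frame-fixed)
mesh 1 [77T→44T]: |ω|/ω_in = 1×77/44 = 7/4, sense flips to −
mesh 2 [88T→36T]: |ω|/ω_in = (7/4)×88/36 = 77/18, sense flips to +
mesh 3 [36T→35T]: |ω|/ω_in = (77/18)×36/35 = 22/5, sense flips to −
mesh 4 [29T→92T]: |ω|/ω_in = (22/5)×29/92 = 319/230, sense flips to +
signed output speed (× input speed) = 319/230

319/230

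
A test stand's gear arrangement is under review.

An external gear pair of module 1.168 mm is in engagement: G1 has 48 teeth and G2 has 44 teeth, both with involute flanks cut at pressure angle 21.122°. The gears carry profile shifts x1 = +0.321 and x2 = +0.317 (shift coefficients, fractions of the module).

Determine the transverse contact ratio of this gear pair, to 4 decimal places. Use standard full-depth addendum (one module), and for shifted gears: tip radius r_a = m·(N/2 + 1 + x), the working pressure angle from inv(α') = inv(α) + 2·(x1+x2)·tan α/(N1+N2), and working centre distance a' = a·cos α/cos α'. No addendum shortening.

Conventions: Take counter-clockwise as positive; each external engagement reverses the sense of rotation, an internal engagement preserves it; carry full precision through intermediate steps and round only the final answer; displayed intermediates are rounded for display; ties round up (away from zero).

single-mesh involute tooth geometry (48T engaging 44T at module 1.168)
base radii: r_b1 = 26.148677, r_b2 = 23.969620
tip radii: r_a1 = 29.574928, r_a2 = 27.234256
inv(α') = inv(21.122°) + 2·(+0.321+0.317)·tan α/(48+44) = 0.02301859  ⇒  α' = 22.99030°
a' = a·cos α / cos α' = 53.7280·cos 21.122°/cos 22.99030° = 54.442619
action lengths: √(r_a1²−r_b1²) = 13.817492, √(r_a2²−r_b2²) = 12.929114
base pitch p_b = π·m·cos α = 3.422854
CR = (13.817492 + 12.929114 − 54.442619·sin 22.99030°)/3.422854 = 1.601782
contact ratio ≈ 1.6018

1.6018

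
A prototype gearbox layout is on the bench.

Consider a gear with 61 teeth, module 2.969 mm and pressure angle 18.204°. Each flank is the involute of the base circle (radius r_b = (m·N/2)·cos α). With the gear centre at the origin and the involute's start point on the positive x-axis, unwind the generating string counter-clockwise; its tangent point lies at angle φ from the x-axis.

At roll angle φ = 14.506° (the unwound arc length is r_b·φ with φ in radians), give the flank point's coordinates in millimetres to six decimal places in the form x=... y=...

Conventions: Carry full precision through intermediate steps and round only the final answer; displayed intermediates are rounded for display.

single-mesh involute tooth geometry (61T wheel at module 2.969)
pitch radius r_p = m·N/2 = 2.969·61/2 = 90.554500
base radius r_b = r_p·cos α = 90.554500·cos 18.204° = 86.022269
roll angle φ = 14.506° = 0.25317746 rad
x = r_b·(cos φ + φ·sin φ) = 88.735210
y = r_b·(sin φ − φ·cos φ) = 0.462358

x=88.735210 y=0.462358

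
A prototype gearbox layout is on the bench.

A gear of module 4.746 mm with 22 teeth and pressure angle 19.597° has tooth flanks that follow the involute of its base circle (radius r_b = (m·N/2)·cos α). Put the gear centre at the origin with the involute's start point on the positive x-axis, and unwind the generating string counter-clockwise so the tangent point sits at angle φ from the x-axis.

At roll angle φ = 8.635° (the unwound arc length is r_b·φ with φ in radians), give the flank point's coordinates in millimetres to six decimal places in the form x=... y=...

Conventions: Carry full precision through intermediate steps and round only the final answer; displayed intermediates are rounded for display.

single-mesh involute tooth geometry (22T wheel at module 4.746)
pitch radius r_p = m·N/2 = 4.746·22/2 = 52.206000
base radius r_b = r_p·cos α = 52.206000·cos 19.597° = 49.181968
roll angle φ = 8.635° = 0.15070918 rad
x = r_b·(cos φ + φ·sin φ) = 49.737342
y = r_b·(sin φ − φ·cos φ) = 0.055991

x=49.737342 y=0.055991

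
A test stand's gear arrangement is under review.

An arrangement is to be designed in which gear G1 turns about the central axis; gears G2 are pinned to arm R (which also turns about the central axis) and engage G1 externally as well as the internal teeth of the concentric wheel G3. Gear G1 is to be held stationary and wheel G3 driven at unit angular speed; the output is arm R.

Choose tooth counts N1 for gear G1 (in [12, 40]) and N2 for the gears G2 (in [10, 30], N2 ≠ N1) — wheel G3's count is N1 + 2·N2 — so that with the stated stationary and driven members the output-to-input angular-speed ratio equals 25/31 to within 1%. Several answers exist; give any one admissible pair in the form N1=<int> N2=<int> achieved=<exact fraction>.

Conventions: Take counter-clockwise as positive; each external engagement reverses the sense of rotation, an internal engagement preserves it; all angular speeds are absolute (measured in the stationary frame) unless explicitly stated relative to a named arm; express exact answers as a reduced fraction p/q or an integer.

topology: planetary set — design target 25/31, arm = carrier (Willis)
Willis with ω_sun = 0: ω_arm/ω_ring = N3/(N1+N3); set equal to 25/31  ⇒  N3/N1 = (25/31)/(1 − 25/31) = 25/6
N3 = N1 + 2·N2  ⇒  N2/N1 = (N3/N1 − 1)/2 = (25/6 − 1)/2 = 19/12
smallest multiple with N1 ≥ 12 and N2 ≥ 10: k = 1  ⇒  N1 = 1·12 = 12, N2 = 1·19 = 19 (N1 ≤ 40, N2 ≤ 30, N2 ≠ N1 ✓), N3 = 12 + 2·19 = 50
check: N3/(N1+N3) with N1 = 12, N3 = 50 gives 25/31; |achieved − target| = 0 ≤ 1/124 ✓

N1=12 N2=19 achieved=25/31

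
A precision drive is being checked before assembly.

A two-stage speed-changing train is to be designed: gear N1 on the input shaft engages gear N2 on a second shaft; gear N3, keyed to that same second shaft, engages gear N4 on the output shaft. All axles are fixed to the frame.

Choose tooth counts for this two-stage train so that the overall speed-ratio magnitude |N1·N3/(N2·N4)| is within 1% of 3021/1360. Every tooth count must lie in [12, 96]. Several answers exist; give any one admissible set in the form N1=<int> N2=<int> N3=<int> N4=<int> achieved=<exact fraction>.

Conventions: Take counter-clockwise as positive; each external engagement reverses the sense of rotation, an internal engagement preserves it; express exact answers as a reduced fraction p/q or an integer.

design class (target 3021/1360): fixed-axis compound train
target = 3021/1360 in lowest terms: an exact hit needs N1·N3 = k·3021 and N2·N4 = k·1360 for one integer k, every count in [12, 96]; additionally prefer no 1:1 stage (N1 ≠ N2, N3 ≠ N4)
k = 1: N1·N3 = 3021 = 53·57, N2·N4 = 1360 = 16·85
achieved = 53·57/(16·85) = 3021/1360; |achieved − target| = 0 ≤ 3021/136000 ✓

N1=53 N2=16 N3=57 N4=85 achieved=3021/1360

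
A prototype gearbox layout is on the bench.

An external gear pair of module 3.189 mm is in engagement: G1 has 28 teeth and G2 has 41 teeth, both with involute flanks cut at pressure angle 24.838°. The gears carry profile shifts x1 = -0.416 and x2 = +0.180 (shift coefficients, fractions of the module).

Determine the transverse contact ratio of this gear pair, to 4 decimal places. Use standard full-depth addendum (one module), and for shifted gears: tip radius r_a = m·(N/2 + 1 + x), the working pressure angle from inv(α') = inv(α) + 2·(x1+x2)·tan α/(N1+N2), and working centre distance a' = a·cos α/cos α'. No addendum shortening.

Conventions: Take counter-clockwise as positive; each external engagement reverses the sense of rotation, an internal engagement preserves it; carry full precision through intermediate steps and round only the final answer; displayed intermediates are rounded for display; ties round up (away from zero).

1.5370

recognized (one external pair, fixed centres): single-mesh tooth geometry, m = 3.189, N1 = 28, N2 = 41
base radii: r_b1 = 40.516204, r_b2 = 59.327299
tip radii: r_a1 = 46.508376, r_a2 = 69.137520
inv(α') = inv(24.838°) + 2·(-0.416+0.180)·tan α/(28+41) = 0.02619876  ⇒  α' = 23.95629°
a' = a·cos α / cos α' = 110.0205·cos 24.838°/cos 23.95629° = 109.255247
action lengths: √(r_a1²−r_b1²) = 22.835635, √(r_a2²−r_b2²) = 35.500257
base pitch p_b = π·m·cos α = 9.091815
CR = (22.835635 + 35.500257 − 109.255247·sin 23.95629°)/9.091815 = 1.536979
contact ratio ≈ 1.5370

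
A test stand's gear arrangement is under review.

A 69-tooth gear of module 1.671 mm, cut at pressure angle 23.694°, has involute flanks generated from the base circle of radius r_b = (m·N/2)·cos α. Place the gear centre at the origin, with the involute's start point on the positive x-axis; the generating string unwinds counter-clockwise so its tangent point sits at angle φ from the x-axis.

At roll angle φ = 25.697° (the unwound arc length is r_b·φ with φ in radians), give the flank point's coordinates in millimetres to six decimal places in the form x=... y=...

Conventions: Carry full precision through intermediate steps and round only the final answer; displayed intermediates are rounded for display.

x=57.835233 y=1.555779

class = single-mesh tooth geometry [base-circle involute, m = 1.671, 69T]
pitch radius r_p = m·N/2 = 1.671·69/2 = 57.649500
base radius r_b = r_p·cos α = 57.649500·cos 23.694° = 52.789917
roll angle φ = 25.697° = 0.44849726 rad
x = r_b·(cos φ + φ·sin φ) = 57.835233
y = r_b·(sin φ − φ·cos φ) = 1.555779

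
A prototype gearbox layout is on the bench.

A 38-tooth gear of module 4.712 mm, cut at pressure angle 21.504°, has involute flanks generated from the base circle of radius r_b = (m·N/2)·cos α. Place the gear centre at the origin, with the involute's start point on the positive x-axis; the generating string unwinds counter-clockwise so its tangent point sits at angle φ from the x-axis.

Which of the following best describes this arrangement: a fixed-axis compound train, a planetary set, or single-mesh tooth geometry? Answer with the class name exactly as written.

single-mesh tooth geometry

class = single-mesh tooth geometry [base-circle involute, m = 4.712, 38T]
classification: single-mesh tooth geometry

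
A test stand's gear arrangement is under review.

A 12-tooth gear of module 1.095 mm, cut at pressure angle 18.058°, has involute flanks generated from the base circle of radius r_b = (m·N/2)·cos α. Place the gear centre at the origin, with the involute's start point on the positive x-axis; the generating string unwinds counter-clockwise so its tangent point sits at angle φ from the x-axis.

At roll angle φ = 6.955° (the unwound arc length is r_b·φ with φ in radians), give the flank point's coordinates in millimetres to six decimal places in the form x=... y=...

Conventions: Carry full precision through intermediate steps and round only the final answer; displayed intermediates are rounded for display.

single-mesh involute tooth geometry (12T wheel at module 1.095)
pitch radius r_p = m·N/2 = 1.095·12/2 = 6.570000
base radius r_b = r_p·cos α = 6.570000·cos 18.058° = 6.246383
roll angle φ = 6.955° = 0.12138765 rad
x = r_b·(cos φ + φ·sin φ) = 6.292234
y = r_b·(sin φ − φ·cos φ) = 0.003719

x=6.292234 y=0.003719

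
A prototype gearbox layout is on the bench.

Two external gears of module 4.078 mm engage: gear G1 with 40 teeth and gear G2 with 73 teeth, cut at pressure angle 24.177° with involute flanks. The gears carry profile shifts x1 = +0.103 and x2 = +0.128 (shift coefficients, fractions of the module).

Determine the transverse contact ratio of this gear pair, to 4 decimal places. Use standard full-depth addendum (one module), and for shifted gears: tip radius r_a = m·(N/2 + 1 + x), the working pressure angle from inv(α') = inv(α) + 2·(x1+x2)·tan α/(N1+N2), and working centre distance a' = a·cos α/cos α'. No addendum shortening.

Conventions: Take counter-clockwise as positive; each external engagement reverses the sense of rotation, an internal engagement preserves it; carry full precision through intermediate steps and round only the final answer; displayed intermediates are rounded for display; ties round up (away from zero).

1.5472

class = single-mesh tooth geometry [involute pair 40T × 73T, m = 4.078]
base radii: r_b1 = 74.405932, r_b2 = 135.790825
tip radii: r_a1 = 86.058034, r_a2 = 153.446984
inv(α') = inv(24.177°) + 2·(+0.103+0.128)·tan α/(40+73) = 0.02880262  ⇒  α' = 24.68654°
a' = a·cos α / cos α' = 230.4070·cos 24.177°/cos 24.68654° = 231.339749
action lengths: √(r_a1²−r_b1²) = 43.240520, √(r_a2²−r_b2²) = 71.462078
base pitch p_b = π·m·cos α = 11.687656
CR = (43.240520 + 71.462078 − 231.339749·sin 24.68654°)/11.687656 = 1.547163
contact ratio ≈ 1.5472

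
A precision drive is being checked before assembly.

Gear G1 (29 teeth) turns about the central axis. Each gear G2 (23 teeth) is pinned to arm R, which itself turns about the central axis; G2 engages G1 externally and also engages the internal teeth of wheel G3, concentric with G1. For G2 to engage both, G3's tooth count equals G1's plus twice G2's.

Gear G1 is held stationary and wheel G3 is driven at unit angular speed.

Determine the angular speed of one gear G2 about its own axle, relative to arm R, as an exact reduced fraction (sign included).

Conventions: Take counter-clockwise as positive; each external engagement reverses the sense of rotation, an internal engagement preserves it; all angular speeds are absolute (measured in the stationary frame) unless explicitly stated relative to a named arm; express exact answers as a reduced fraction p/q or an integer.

2175/2392

planetary set (29T centre, 23T on arm, 75T internal) — Willis relation
ring teeth: 29 + 2·23 = 75
29(ω_sun−ω_arm) = −75(ω_ring−ω_arm),  ω_sun = 0, ω_ring = 1
29(0−ω_arm) = −75(1−ω_arm)  ⇒  104·ω_arm = 75  ⇒  ω_arm = 75/104
sun–planet mesh: 29·(0−75/104) = −23·(ω_p−ω_arm)  ⇒  ω_p−ω_arm = 2175/2392
exact speed ratio = 2175/2392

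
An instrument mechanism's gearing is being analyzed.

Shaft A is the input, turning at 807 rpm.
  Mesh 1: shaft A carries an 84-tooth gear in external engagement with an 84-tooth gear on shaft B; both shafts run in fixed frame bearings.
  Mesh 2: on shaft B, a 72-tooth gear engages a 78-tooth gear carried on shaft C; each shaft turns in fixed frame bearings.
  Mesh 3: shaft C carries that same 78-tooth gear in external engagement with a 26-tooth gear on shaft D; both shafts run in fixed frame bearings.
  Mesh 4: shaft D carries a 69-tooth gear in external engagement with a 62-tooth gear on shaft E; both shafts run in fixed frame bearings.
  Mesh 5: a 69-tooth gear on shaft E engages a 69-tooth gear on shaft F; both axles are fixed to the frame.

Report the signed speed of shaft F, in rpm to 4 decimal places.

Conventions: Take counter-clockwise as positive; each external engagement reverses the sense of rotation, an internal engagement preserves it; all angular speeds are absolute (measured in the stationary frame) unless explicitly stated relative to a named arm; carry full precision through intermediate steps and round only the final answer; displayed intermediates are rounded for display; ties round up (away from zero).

-2487.0819 rpm

topology: fixed-axis compound train — 5 meshes, A→F
mesh 1 [84T→84T]: ω = 807.0000×84/84 = 807.0000 rpm, sense flips to −
mesh 2 [72T→78T]: ω = 807.0000×72/78 = 744.9231 rpm, sense flips to +
mesh 3 [78T→26T]: ω = 744.9231×78/26 = 2234.7692 rpm, sense flips to −
mesh 4 [69T→62T]: ω = 2234.7692×69/62 = 2487.0819 rpm, sense flips to +
mesh 5 [69T→69T]: ω = 2487.0819×69/69 = 2487.0819 rpm, sense flips to −
signed output speed = -2487.0819 rpm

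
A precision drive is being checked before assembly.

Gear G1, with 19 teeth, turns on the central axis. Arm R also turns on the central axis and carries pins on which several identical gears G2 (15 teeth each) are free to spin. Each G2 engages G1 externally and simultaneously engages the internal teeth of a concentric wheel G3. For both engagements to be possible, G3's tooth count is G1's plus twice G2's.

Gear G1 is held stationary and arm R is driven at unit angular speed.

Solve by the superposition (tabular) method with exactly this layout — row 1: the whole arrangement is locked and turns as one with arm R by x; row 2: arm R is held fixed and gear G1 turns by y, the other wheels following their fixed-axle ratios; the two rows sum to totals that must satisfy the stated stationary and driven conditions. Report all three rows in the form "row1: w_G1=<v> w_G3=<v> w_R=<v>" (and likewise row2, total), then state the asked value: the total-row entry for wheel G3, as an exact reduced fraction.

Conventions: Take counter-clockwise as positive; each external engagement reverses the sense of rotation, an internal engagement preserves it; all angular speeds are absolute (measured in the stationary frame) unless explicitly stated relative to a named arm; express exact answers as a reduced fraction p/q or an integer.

recognized (axles ride arm R): planetary set, 19/15/49 teeth
superposition row 1 [locked train]: every member turns x
row 2 — arm fixed, fixed-axis ratios: sun y, ring −(19/49)·y, arm 0
boundary: total ω_sun = x + y = 0 and total ω_arm = x = 1  ⇒  y = -1, x = 1
row 2 ring = −(19/49)·(-1) = 19/49
totals (row 1 + row 2): sun 1 + (-1) = 0, ring 1 + 19/49 = 68/49, arm 1 + 0 = 1
asked cell (total, ring) = 68/49

row1: w_G1=1 w_G3=1 w_R=1
row2: w_G1=-1 w_G3=19/49 w_R=0
total: w_G1=0 w_G3=68/49 w_R=1
asked value: 68/49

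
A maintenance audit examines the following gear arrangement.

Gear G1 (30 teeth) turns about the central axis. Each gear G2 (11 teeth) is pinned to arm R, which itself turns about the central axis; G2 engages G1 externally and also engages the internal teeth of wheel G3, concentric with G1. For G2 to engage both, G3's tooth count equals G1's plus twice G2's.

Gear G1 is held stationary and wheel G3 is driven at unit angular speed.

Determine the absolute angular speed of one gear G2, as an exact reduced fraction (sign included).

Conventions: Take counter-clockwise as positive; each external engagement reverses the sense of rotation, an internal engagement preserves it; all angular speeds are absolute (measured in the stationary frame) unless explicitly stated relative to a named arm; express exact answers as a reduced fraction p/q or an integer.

26/11

topology: planetary set — G1 30T / G2 11T / G3 52T, arm = carrier (Willis)
ring teeth: 30 + 2·11 = 52
30(ω_sun−ω_arm) = −52(ω_ring−ω_arm),  ω_sun = 0, ω_ring = 1
30(0−ω_arm) = −52(1−ω_arm)  ⇒  82·ω_arm = 52  ⇒  ω_arm = 26/41
sun–planet mesh: 30·(0−26/41) = −11·(ω_p−ω_arm)  ⇒  ω_p−ω_arm = 780/451
ω_p = 26/41 + 780/451 = 26/11
exact speed ratio = 26/11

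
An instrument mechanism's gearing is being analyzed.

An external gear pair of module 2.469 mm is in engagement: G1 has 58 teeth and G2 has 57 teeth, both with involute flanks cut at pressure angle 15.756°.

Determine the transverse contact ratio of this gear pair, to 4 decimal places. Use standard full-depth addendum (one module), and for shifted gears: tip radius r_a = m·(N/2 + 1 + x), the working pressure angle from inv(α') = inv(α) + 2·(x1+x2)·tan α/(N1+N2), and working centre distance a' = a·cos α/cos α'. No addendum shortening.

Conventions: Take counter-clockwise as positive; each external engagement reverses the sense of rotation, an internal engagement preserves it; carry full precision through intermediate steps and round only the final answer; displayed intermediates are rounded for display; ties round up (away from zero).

single-mesh involute tooth geometry (58T engaging 57T at module 2.469)
base radii: r_b1 = 68.910722, r_b2 = 67.722606
tip radii: r_a1 = 74.070000, r_a2 = 72.835500
no profile shift: α' = α, a' = a
action lengths: √(r_a1²−r_b1²) = 27.160216, √(r_a2²−r_b2²) = 26.807811
base pitch p_b = π·m·cos α = 7.465152
CR = (27.160216 + 26.807811 − 141.967500·sin 15.75600°)/7.465152 = 2.065329
contact ratio ≈ 2.0653

2.0653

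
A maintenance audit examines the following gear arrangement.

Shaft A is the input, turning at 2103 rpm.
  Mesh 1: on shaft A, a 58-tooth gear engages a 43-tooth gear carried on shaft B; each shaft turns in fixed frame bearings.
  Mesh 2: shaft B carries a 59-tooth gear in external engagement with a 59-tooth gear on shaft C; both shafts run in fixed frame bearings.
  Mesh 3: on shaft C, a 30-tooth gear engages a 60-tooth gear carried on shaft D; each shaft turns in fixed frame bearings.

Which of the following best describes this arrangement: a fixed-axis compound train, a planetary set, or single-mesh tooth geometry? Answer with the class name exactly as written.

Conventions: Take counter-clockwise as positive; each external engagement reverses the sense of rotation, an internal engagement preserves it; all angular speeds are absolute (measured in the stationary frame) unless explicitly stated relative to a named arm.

fixed-axis compound train

3-mesh fixed-axis compound train (all bearings frame-fixed)
classification: fixed-axis compound train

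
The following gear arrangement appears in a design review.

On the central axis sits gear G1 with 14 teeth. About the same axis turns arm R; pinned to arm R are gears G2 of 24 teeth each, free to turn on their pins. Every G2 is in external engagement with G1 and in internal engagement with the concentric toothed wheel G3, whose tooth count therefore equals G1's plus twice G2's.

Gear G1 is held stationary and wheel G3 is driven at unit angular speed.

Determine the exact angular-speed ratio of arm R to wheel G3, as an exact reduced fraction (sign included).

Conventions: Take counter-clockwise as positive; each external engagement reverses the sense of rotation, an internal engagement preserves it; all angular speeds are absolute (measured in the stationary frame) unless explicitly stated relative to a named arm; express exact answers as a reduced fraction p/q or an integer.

planetary set (14T centre, 24T on arm, 62T internal) — Willis relation
ring teeth: 14 + 2·24 = 62
14(ω_sun−ω_arm) = −62(ω_ring−ω_arm),  ω_sun = 0, ω_ring = 1
14(0−ω_arm) = −62(1−ω_arm)  ⇒  76·ω_arm = 62  ⇒  ω_arm = 31/38
ω_out/ω_in = 31/38

31/38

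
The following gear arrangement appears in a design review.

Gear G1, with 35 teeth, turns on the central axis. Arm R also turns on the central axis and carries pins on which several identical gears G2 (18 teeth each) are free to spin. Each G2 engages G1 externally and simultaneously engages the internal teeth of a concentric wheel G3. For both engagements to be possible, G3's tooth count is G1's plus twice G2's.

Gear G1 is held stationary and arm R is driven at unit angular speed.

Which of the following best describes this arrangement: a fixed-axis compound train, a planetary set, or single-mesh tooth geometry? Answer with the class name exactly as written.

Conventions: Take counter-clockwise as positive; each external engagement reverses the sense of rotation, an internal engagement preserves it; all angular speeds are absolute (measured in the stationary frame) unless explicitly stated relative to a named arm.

planetary set

recognized (axles ride arm R): planetary set, 35/18/71 teeth
classification: planetary set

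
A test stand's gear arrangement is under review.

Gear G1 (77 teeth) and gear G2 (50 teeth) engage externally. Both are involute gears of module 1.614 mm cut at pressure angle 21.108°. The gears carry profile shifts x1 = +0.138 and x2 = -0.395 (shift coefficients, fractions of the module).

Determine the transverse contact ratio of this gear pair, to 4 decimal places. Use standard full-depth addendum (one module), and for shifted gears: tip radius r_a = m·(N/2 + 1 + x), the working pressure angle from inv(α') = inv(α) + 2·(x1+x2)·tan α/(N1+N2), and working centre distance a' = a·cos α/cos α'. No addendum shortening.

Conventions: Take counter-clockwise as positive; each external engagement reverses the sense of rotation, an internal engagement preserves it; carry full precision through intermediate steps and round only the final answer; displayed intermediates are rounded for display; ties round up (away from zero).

recognized (one external pair, fixed centres): single-mesh tooth geometry, m = 1.614, N1 = 77, N2 = 50
base radii: r_b1 = 57.969676, r_b2 = 37.642647
tip radii: r_a1 = 63.975732, r_a2 = 41.326470
inv(α') = inv(21.108°) + 2·(+0.138-0.395)·tan α/(77+50) = 0.01606186  ⇒  α' = 20.48756°
a' = a·cos α / cos α' = 102.4890·cos 21.108°/cos 20.48756° = 102.068330
action lengths: √(r_a1²−r_b1²) = 27.063093, √(r_a2²−r_b2²) = 17.056034
base pitch p_b = π·m·cos α = 4.730314
CR = (27.063093 + 17.056034 − 102.068330·sin 20.48756°)/4.730314 = 1.774680
contact ratio ≈ 1.7747

1.7747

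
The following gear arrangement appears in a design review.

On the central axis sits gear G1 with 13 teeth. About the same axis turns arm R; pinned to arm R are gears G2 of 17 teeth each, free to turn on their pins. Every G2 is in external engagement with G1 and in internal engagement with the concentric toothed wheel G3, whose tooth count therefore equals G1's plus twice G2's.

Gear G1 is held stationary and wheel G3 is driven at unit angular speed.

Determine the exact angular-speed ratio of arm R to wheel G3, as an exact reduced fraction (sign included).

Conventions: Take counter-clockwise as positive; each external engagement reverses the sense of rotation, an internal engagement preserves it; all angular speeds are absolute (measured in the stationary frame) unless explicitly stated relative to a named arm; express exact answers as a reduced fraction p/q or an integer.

topology: planetary set — G1 13T / G2 17T / G3 47T, arm = carrier (Willis)
ring teeth: 13 + 2·17 = 47
13(ω_sun−ω_arm) = −47(ω_ring−ω_arm),  ω_sun = 0, ω_ring = 1
13(0−ω_arm) = −47(1−ω_arm)  ⇒  60·ω_arm = 47  ⇒  ω_arm = 47/60
ω_out/ω_in = 47/60

47/60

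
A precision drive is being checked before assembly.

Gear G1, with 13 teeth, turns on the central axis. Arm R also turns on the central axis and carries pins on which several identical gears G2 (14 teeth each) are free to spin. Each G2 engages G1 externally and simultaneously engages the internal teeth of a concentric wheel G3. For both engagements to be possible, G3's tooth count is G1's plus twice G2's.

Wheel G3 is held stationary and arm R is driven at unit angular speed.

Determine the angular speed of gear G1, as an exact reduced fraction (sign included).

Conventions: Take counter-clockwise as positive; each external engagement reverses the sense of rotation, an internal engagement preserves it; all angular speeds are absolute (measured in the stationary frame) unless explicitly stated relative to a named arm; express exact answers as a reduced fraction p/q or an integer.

54/13

topology: planetary set — G1 13T / G2 14T / G3 41T, arm = carrier (Willis)
ring teeth: 13 + 2·14 = 41
13(ω_sun−ω_arm) = −41(ω_ring−ω_arm),  ω_ring = 0, ω_arm = 1
ω_sun = 1 − (41/13)(0−1) = 54/13
exact speed ratio = 54/13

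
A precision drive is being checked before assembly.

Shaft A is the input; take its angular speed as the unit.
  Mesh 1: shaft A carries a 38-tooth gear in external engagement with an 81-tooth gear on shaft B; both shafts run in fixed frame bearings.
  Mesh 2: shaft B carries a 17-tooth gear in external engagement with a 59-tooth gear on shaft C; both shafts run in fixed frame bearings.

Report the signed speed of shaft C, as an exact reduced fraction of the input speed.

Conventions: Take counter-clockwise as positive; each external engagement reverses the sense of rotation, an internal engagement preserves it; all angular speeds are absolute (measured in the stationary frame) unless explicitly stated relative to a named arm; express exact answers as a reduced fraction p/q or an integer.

2-mesh fixed-axis compound train (all bearings frame-fixed)
mesh 1 [38T→81T]: |ω|/ω_in = 1×38/81 = 38/81, sense flips to −
mesh 2 [17T→59T]: |ω|/ω_in = (38/81)×17/59 = 646/4779, sense flips to +
signed output speed (× input speed) = 646/4779

646/4779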